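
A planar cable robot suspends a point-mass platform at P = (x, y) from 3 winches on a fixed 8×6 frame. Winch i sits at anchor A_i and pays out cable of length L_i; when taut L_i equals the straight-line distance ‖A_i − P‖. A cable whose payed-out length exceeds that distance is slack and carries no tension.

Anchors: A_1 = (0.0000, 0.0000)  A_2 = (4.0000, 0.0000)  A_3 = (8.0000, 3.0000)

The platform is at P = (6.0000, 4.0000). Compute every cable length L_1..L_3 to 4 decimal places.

(7.2111, 4.4721, 2.2361)

L_1: Δ = A_1−P = (-6.0000, -4.0000) → ‖Δ‖ = √52.0000 = 7.2111
L_2: Δ = A_2−P = (-2.0000, -4.0000) → ‖Δ‖ = √20.0000 = 4.4721
L_3: Δ = A_3−P = (2.0000, -1.0000) → ‖Δ‖ = √5.0000 = 2.2361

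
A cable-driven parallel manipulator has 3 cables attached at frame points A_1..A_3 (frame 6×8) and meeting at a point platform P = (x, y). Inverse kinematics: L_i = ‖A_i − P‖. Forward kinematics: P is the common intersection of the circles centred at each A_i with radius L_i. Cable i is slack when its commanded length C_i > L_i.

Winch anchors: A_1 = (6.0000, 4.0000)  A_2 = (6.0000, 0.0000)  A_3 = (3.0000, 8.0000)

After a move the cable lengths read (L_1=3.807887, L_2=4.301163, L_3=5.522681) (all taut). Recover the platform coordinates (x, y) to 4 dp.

expand ‖A_i−P‖²=L_i² and subtract eq 1 (c_i ≔ ‖A_i‖²−L_i²)
c_1 = 36.0000+16.0000−14.5000 = 37.5000
eq1−eq2 → [0.0000  8.0000]·P = 20.0000
eq1−eq3 → [6.0000  -8.0000]·P = -5.0000
2×2 solve → P = (2.5000, 2.5000)

(2.5000, 2.5000)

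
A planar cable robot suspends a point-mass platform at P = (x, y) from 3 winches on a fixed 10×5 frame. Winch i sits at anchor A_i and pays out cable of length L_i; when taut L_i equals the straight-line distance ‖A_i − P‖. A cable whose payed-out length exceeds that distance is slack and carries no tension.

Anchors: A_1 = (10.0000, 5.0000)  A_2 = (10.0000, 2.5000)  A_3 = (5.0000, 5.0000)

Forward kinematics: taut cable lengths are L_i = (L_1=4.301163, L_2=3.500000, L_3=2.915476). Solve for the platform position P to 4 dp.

(6.5000, 2.5000)

expand ‖A_i−P‖²=L_i² and subtract eq 1 (k_i ≔ ‖A_i‖²−L_i²)
k_1 = 100.0000+25.0000−18.5000 = 106.5000
eq1−eq2 → [0.0000  5.0000]·P = 12.5000
eq1−eq3 → [10.0000  0.0000]·P = 65.0000
2×2 solve → P = (6.5000, 2.5000)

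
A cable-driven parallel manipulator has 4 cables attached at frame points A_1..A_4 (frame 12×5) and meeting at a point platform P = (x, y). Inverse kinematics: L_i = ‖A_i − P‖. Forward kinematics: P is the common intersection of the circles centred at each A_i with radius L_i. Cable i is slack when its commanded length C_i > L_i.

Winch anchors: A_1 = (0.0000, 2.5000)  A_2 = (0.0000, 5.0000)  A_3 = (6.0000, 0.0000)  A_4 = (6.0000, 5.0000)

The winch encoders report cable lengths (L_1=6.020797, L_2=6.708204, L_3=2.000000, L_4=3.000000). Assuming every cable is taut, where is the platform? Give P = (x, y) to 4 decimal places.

(6.0000, 2.0000)

circle eqns → linear via eq_j − eq_1; set c_j = A_j·A_j − L_j²
c_1 = 0.0000+6.2500−36.2500 = -30.0000
0.0000·x − 5.0000·y = c_1−c_2 = -10.0000
-12.0000·x + 5.0000·y = c_1−c_3 = -62.0000
-12.0000·x − 5.0000·y = c_1−c_4 = -82.0000
solve first two rows → x=6.0000, y=2.0000
check cable 4: ‖A_4−P‖² = 9.0000 ≈ L_4² = 9.0000 ✓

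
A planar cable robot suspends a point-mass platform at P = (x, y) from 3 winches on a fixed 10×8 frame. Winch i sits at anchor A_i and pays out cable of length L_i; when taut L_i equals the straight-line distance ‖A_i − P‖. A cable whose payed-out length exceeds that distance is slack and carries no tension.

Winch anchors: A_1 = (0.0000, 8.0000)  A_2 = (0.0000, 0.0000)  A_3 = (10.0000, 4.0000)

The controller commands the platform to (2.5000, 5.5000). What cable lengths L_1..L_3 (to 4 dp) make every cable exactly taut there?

(3.5355, 6.0415, 7.6485)

L_1: Δ = A_1−P = (-2.5000, 2.5000) → ‖Δ‖ = √12.5000 = 3.5355
L_2: Δ = A_2−P = (-2.5000, -5.5000) → ‖Δ‖ = √36.5000 = 6.0415
L_3: Δ = A_3−P = (7.5000, -1.5000) → ‖Δ‖ = √58.5000 = 7.6485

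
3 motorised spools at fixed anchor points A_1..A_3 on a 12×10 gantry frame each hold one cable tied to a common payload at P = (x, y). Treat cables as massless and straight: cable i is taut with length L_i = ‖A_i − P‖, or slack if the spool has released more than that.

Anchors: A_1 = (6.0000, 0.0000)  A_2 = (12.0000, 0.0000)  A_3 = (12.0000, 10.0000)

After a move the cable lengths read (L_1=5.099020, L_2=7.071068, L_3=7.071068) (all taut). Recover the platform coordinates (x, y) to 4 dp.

(7.0000, 5.0000)

expand ‖A_i−P‖²=L_i² and subtract eq 1 (c_i ≔ ‖A_i‖²−L_i²)
c_1 = 36.0000+0.0000−26.0000 = 10.0000
eq1−eq2 → [-12.0000  0.0000]·P = -84.0000
eq1−eq3 → [-12.0000  -20.0000]·P = -184.0000
2×2 solve → P = (7.0000, 5.0000)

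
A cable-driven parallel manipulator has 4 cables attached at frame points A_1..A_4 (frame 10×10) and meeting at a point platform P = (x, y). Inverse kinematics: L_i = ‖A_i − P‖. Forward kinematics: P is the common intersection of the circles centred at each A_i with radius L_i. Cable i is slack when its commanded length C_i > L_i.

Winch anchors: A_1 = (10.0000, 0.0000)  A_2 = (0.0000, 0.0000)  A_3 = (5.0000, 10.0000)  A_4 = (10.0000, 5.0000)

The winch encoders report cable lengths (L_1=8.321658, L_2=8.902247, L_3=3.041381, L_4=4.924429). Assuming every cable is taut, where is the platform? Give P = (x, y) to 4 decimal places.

expand ‖A_i−P‖²=L_i² and subtract eq 1 (c_i ≔ ‖A_i‖²−L_i²)
c_1 = 100.0000+0.0000−69.2500 = 30.7500
eq1−eq2 → [20.0000  0.0000]·P = 110.0000
eq1−eq3 → [10.0000  -20.0000]·P = -85.0000
eq1−eq4 → [0.0000  -10.0000]·P = -70.0000
2×2 solve → P = (5.5000, 7.0000)
check cable 4: ‖A_4−P‖² = 24.2500 ≈ L_4² = 24.2500 ✓

(5.5000, 7.0000)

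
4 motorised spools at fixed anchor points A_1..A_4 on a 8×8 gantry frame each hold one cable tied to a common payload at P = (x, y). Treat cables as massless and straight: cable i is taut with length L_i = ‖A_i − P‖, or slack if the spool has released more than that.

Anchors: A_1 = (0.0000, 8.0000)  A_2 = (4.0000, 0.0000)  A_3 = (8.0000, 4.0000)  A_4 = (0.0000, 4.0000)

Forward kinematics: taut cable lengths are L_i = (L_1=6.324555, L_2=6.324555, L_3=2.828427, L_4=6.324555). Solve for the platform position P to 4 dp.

each cable: (A_i−P)·(A_i−P) = L_i²; let c_i = ‖A_i‖²−L_i²
c_1 = 0.0000+64.0000−40.0000 = 24.0000
row 1: -8.0000x + 16.0000y = 48.0000  (c_2=-24.0000)
row 2: -16.0000x + 8.0000y = -48.0000  (c_3=72.0000)
row 3: 0.0000x + 8.0000y = 48.0000  (c_4=-24.0000)
Cramer on rows 1–2 → x = 6.0000, y = 6.0000
check cable 4: ‖A_4−P‖² = 40.0000 ≈ L_4² = 40.0000 ✓

(6.0000, 6.0000)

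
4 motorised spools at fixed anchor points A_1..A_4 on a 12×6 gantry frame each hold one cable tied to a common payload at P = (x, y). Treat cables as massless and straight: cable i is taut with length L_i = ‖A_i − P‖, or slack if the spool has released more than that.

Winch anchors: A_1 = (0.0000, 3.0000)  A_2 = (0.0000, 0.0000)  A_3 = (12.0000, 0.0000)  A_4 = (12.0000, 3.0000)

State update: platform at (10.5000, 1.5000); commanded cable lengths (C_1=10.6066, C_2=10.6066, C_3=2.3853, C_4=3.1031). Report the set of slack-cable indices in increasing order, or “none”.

3, 4

i=1: geometric 10.6066 vs commanded 10.6066 ⇒ taut
i=2: geometric 10.6066 vs commanded 10.6066 ⇒ taut
i=3: geometric 2.1213 vs commanded 2.3853 ⇒ slack
i=4: geometric 2.1213 vs commanded 3.1031 ⇒ slack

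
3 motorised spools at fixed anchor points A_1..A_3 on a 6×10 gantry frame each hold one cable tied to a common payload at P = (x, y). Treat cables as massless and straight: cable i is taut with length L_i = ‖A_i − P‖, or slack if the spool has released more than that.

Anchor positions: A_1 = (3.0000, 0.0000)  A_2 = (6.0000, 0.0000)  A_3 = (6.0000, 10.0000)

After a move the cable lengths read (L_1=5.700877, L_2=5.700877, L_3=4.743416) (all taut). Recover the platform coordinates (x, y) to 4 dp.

each cable: (A_i−P)·(A_i−P) = L_i²; let c_i = ‖A_i‖²−L_i²
c_1 = 9.0000+0.0000−32.5000 = -23.5000
row 1: -6.0000x + 0.0000y = -27.0000  (c_2=3.5000)
row 2: -6.0000x − 20.0000y = -137.0000  (c_3=113.5000)
Cramer on rows 1–2 → x = 4.5000, y = 5.5000

(4.5000, 5.5000)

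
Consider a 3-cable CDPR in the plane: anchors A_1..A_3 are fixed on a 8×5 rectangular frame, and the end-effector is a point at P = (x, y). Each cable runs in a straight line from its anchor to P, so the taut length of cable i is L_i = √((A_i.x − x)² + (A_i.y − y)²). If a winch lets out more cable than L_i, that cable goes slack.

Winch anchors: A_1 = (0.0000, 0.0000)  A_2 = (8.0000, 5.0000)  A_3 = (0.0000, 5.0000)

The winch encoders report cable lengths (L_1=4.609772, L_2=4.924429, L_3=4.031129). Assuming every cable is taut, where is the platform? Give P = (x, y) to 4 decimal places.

(3.5000, 3.0000)

each cable: (A_i−P)·(A_i−P) = L_i²; let c_i = ‖A_i‖²−L_i²
c_1 = 0.0000+0.0000−21.2500 = -21.2500
row 1: -16.0000x − 10.0000y = -86.0000  (c_2=64.7500)
row 2: 0.0000x − 10.0000y = -30.0000  (c_3=8.7500)
Cramer on rows 1–2 → x = 3.5000, y = 3.0000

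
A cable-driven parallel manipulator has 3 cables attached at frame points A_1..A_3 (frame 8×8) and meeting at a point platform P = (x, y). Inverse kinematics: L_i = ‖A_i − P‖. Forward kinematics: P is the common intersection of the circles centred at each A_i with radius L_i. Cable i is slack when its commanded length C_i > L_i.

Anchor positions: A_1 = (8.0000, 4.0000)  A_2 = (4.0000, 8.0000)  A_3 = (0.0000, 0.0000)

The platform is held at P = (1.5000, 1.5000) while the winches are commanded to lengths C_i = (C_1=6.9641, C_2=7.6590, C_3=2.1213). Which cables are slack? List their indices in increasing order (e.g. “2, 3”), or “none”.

2

cable 1: L_1 = ‖A_1−P‖ = 6.9642;  C_1 = 6.9641 → taut
cable 2: L_2 = ‖A_2−P‖ = 6.9642;  C_2 = 7.6590 → slack
cable 3: L_3 = ‖A_3−P‖ = 2.1213;  C_3 = 2.1213 → taut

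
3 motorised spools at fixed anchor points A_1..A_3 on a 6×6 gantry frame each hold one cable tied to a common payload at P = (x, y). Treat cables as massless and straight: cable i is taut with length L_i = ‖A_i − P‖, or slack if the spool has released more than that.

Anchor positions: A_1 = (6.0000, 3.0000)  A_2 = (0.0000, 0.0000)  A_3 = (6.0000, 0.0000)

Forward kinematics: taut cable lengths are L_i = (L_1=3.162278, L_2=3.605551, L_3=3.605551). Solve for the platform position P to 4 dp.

(3.0000, 2.0000)

expand ‖A_i−P‖²=L_i² and subtract eq 1 (c_i ≔ ‖A_i‖²−L_i²)
c_1 = 36.0000+9.0000−10.0000 = 35.0000
eq1−eq2 → [12.0000  6.0000]·P = 48.0000
eq1−eq3 → [0.0000  6.0000]·P = 12.0000
2×2 solve → P = (3.0000, 2.0000)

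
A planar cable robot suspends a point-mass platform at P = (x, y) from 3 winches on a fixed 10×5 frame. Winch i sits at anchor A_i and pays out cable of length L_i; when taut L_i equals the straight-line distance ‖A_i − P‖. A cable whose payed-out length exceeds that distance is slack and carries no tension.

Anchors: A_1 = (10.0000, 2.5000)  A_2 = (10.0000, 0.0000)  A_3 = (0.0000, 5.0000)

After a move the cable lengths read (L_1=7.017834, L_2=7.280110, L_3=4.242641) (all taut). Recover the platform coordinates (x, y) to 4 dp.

(3.0000, 2.0000)

expand ‖A_i−P‖²=L_i² and subtract eq 1 (q_i ≔ ‖A_i‖²−L_i²)
q_1 = 100.0000+6.2500−49.2500 = 57.0000
eq1−eq2 → [0.0000  5.0000]·P = 10.0000
eq1−eq3 → [20.0000  -5.0000]·P = 50.0000
2×2 solve → P = (3.0000, 2.0000)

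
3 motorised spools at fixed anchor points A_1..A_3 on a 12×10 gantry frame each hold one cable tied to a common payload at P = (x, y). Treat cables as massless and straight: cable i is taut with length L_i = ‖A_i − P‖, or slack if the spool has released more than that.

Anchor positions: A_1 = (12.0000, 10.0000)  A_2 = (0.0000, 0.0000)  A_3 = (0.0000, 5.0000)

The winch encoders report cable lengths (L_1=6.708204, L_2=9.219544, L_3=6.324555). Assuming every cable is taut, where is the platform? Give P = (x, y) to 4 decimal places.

expand ‖A_i−P‖²=L_i² and subtract eq 1 (k_i ≔ ‖A_i‖²−L_i²)
k_1 = 144.0000+100.0000−45.0000 = 199.0000
eq1−eq2 → [24.0000  20.0000]·P = 284.0000
eq1−eq3 → [24.0000  10.0000]·P = 214.0000
2×2 solve → P = (6.0000, 7.0000)

(6.0000, 7.0000)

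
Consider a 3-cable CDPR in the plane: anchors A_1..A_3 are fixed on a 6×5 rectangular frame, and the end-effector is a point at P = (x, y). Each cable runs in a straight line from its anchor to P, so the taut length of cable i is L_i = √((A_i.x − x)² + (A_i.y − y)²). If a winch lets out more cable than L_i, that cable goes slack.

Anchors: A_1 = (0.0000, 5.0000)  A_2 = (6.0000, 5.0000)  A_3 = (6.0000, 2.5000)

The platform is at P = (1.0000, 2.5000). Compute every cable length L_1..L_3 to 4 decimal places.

L_1 = √((0.0000−1.0000)² + (5.0000−2.5000)²) = 2.6926
L_2 = √((6.0000−1.0000)² + (5.0000−2.5000)²) = 5.5902
L_3 = √((6.0000−1.0000)² + (2.5000−2.5000)²) = 5.0000

(2.6926, 5.5902, 5.0000)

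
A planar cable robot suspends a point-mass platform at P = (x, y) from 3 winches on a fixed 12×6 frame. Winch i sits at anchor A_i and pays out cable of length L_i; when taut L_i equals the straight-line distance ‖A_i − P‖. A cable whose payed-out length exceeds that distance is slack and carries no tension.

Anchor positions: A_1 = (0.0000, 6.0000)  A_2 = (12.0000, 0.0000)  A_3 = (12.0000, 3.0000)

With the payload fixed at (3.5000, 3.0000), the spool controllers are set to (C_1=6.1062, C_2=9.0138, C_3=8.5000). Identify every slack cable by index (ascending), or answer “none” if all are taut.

cable 1: L_1 = ‖A_1−P‖ = 4.6098;  C_1 = 6.1062 → slack
cable 2: L_2 = ‖A_2−P‖ = 9.0139;  C_2 = 9.0138 → taut
cable 3: L_3 = ‖A_3−P‖ = 8.5000;  C_3 = 8.5000 → taut

1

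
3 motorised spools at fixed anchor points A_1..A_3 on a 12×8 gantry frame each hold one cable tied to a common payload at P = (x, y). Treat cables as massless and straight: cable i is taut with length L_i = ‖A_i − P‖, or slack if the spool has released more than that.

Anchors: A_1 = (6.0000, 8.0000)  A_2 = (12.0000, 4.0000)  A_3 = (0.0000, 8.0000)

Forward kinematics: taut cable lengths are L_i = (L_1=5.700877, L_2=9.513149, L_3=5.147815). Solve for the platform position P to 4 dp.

each cable: (A_i−P)·(A_i−P) = L_i²; let k_i = ‖A_i‖²−L_i²
k_1 = 36.0000+64.0000−32.5000 = 67.5000
row 1: -12.0000x + 8.0000y = -2.0000  (k_2=69.5000)
row 2: 12.0000x + 0.0000y = 30.0000  (k_3=37.5000)
Cramer on rows 1–2 → x = 2.5000, y = 3.5000

(2.5000, 3.5000)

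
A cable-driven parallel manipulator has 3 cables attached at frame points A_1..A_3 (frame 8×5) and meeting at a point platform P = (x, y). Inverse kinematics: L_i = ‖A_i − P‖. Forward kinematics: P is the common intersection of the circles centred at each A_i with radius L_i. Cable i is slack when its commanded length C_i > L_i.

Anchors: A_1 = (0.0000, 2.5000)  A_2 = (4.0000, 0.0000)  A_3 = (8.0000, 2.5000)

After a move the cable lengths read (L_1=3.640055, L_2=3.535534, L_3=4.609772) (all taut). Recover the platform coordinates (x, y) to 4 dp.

expand ‖A_i−P‖²=L_i² and subtract eq 1 (c_i ≔ ‖A_i‖²−L_i²)
c_1 = 0.0000+6.2500−13.2500 = -7.0000
eq1−eq2 → [-8.0000  5.0000]·P = -10.5000
eq1−eq3 → [-16.0000  0.0000]·P = -56.0000
2×2 solve → P = (3.5000, 3.5000)

(3.5000, 3.5000)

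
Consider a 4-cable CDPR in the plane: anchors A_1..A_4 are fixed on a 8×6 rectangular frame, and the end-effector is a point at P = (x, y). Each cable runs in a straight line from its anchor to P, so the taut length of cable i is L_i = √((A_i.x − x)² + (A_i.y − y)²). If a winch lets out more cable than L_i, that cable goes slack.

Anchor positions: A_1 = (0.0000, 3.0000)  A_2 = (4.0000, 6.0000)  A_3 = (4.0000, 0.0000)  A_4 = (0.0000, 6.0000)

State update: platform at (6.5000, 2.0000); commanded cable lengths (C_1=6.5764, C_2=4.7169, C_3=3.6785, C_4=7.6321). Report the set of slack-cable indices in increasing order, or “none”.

3

cable 1: √((-6.5000)²+(1.0000)²)=6.5765, C_1=6.5764: taut
cable 2: √((-2.5000)²+(4.0000)²)=4.7170, C_2=4.7169: taut
cable 3: √((-2.5000)²+(-2.0000)²)=3.2016, C_3=3.6785: slack
cable 4: √((-6.5000)²+(4.0000)²)=7.6322, C_4=7.6321: taut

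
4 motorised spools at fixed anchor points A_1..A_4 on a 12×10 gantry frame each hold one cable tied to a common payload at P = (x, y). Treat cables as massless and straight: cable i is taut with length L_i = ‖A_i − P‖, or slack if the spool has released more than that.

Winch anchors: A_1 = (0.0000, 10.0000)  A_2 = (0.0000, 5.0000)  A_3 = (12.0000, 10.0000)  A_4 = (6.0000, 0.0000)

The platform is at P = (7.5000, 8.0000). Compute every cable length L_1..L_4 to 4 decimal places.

(7.7621, 8.0777, 4.9244, 8.1394)

L_1: Δ = A_1−P = (-7.5000, 2.0000) → ‖Δ‖ = √60.2500 = 7.7621
L_2: Δ = A_2−P = (-7.5000, -3.0000) → ‖Δ‖ = √65.2500 = 8.0777
L_3: Δ = A_3−P = (4.5000, 2.0000) → ‖Δ‖ = √24.2500 = 4.9244
L_4: Δ = A_4−P = (-1.5000, -8.0000) → ‖Δ‖ = √66.2500 = 8.1394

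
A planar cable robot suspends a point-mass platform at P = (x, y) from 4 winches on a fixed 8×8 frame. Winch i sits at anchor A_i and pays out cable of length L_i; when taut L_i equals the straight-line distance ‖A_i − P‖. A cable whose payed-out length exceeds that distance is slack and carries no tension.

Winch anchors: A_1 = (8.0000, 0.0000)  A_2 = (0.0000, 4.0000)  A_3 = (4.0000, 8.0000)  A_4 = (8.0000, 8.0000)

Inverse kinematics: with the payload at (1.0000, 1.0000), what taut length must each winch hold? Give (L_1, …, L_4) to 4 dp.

(7.0711, 3.1623, 7.6158, 9.8995)

L_1 = √((8.0000−1.0000)² + (0.0000−1.0000)²) = 7.0711
L_2 = √((0.0000−1.0000)² + (4.0000−1.0000)²) = 3.1623
L_3 = √((4.0000−1.0000)² + (8.0000−1.0000)²) = 7.6158
L_4 = √((8.0000−1.0000)² + (8.0000−1.0000)²) = 9.8995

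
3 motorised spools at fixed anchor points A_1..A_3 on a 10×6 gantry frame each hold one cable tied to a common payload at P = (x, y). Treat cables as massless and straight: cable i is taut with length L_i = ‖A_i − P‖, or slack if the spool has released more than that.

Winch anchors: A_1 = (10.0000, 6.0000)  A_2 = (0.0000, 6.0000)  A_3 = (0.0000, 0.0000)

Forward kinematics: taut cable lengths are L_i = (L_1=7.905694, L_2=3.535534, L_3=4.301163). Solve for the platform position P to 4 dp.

(2.5000, 3.5000)

expand ‖A_i−P‖²=L_i² and subtract eq 1 (c_i ≔ ‖A_i‖²−L_i²)
c_1 = 100.0000+36.0000−62.5000 = 73.5000
eq1−eq2 → [20.0000  0.0000]·P = 50.0000
eq1−eq3 → [20.0000  12.0000]·P = 92.0000
2×2 solve → P = (2.5000, 3.5000)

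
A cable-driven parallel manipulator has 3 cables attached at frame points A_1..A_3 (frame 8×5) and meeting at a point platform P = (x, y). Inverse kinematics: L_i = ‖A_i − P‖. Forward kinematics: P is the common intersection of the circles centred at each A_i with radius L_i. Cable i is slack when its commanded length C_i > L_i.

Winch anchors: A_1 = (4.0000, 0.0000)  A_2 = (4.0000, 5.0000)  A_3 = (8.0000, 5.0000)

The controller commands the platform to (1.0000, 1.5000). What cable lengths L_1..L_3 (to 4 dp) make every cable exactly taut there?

(3.3541, 4.6098, 7.8262)

L_1: Δ = A_1−P = (3.0000, -1.5000) → ‖Δ‖ = √11.2500 = 3.3541
L_2: Δ = A_2−P = (3.0000, 3.5000) → ‖Δ‖ = √21.2500 = 4.6098
L_3: Δ = A_3−P = (7.0000, 3.5000) → ‖Δ‖ = √61.2500 = 7.8262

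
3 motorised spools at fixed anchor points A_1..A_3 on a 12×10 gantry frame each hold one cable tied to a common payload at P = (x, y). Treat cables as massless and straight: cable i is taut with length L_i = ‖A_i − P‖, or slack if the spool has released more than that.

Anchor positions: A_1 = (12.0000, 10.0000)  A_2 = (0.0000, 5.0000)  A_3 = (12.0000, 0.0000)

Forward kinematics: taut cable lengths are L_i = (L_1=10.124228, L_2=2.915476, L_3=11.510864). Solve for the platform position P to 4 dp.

expand ‖A_i−P‖²=L_i² and subtract eq 1 (k_i ≔ ‖A_i‖²−L_i²)
k_1 = 144.0000+100.0000−102.5000 = 141.5000
eq1−eq2 → [24.0000  10.0000]·P = 125.0000
eq1−eq3 → [0.0000  20.0000]·P = 130.0000
2×2 solve → P = (2.5000, 6.5000)

(2.5000, 6.5000)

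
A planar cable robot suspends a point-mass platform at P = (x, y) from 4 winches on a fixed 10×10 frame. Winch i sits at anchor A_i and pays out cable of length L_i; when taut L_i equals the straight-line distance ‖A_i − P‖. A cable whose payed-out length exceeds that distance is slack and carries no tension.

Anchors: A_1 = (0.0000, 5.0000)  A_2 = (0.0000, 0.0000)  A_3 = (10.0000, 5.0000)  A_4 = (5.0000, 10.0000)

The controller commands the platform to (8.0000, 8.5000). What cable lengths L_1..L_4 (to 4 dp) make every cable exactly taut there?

(8.7321, 11.6726, 4.0311, 3.3541)

L_1 = √((0.0000−8.0000)² + (5.0000−8.5000)²) = 8.7321
L_2 = √((0.0000−8.0000)² + (0.0000−8.5000)²) = 11.6726
L_3 = √((10.0000−8.0000)² + (5.0000−8.5000)²) = 4.0311
L_4 = √((5.0000−8.0000)² + (10.0000−8.5000)²) = 3.3541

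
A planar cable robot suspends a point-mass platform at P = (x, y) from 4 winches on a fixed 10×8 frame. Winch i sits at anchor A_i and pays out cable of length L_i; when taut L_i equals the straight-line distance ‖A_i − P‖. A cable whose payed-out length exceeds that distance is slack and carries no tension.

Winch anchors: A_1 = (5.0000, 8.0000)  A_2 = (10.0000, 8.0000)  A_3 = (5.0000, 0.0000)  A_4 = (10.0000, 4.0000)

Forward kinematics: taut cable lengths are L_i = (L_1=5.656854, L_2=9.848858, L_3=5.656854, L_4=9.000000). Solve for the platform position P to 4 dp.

expand ‖A_i−P‖²=L_i² and subtract eq 1 (k_i ≔ ‖A_i‖²−L_i²)
k_1 = 25.0000+64.0000−32.0000 = 57.0000
eq1−eq2 → [-10.0000  0.0000]·P = -10.0000
eq1−eq3 → [0.0000  16.0000]·P = 64.0000
eq1−eq4 → [-10.0000  8.0000]·P = 22.0000
2×2 solve → P = (1.0000, 4.0000)
check cable 4: ‖A_4−P‖² = 81.0000 ≈ L_4² = 81.0000 ✓

(1.0000, 4.0000)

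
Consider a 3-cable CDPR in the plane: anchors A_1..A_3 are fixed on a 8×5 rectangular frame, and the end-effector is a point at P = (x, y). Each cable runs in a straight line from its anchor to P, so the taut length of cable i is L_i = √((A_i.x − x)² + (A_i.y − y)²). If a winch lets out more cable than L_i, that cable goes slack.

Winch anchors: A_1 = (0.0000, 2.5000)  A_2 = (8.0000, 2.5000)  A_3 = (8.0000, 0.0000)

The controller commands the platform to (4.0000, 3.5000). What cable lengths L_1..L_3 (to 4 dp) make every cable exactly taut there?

(4.1231, 4.1231, 5.3151)

L_1 = √((0.0000−4.0000)² + (2.5000−3.5000)²) = 4.1231
L_2 = √((8.0000−4.0000)² + (2.5000−3.5000)²) = 4.1231
L_3 = √((8.0000−4.0000)² + (0.0000−3.5000)²) = 5.3151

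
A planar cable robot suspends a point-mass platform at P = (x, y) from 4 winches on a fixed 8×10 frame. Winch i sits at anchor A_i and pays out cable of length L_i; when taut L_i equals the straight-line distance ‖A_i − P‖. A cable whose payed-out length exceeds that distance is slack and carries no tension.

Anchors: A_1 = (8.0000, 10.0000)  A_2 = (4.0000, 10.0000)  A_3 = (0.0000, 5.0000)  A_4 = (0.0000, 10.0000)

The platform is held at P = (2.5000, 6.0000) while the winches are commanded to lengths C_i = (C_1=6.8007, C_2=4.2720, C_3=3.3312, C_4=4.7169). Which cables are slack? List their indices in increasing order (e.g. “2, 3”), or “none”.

3

cable 1: L_1 = ‖A_1−P‖ = 6.8007;  C_1 = 6.8007 → taut
cable 2: L_2 = ‖A_2−P‖ = 4.2720;  C_2 = 4.2720 → taut
cable 3: L_3 = ‖A_3−P‖ = 2.6926;  C_3 = 3.3312 → slack
cable 4: L_4 = ‖A_4−P‖ = 4.7170;  C_4 = 4.7169 → taut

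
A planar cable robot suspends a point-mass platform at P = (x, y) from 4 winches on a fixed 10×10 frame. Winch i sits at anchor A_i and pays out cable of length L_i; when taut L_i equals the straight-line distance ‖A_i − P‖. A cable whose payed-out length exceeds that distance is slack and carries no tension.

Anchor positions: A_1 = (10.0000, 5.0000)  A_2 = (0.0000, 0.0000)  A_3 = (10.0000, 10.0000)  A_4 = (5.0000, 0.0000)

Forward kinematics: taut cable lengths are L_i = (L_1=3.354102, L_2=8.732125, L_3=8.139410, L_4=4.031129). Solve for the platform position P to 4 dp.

(8.5000, 2.0000)

each cable: (A_i−P)·(A_i−P) = L_i²; let k_i = ‖A_i‖²−L_i²
k_1 = 100.0000+25.0000−11.2500 = 113.7500
row 1: 20.0000x + 10.0000y = 190.0000  (k_2=-76.2500)
row 2: 0.0000x − 10.0000y = -20.0000  (k_3=133.7500)
row 3: 10.0000x + 10.0000y = 105.0000  (k_4=8.7500)
Cramer on rows 1–2 → x = 8.5000, y = 2.0000
check cable 4: ‖A_4−P‖² = 16.2500 ≈ L_4² = 16.2500 ✓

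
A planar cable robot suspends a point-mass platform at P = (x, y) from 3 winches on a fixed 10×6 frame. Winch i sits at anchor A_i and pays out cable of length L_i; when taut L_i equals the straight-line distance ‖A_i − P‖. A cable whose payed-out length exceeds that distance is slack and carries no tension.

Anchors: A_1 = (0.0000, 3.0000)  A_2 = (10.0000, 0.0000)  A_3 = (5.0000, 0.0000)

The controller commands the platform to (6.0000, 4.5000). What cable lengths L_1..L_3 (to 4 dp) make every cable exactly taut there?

(6.1847, 6.0208, 4.6098)

L_1: Δ = A_1−P = (-6.0000, -1.5000) → ‖Δ‖ = √38.2500 = 6.1847
L_2: Δ = A_2−P = (4.0000, -4.5000) → ‖Δ‖ = √36.2500 = 6.0208
L_3: Δ = A_3−P = (-1.0000, -4.5000) → ‖Δ‖ = √21.2500 = 4.6098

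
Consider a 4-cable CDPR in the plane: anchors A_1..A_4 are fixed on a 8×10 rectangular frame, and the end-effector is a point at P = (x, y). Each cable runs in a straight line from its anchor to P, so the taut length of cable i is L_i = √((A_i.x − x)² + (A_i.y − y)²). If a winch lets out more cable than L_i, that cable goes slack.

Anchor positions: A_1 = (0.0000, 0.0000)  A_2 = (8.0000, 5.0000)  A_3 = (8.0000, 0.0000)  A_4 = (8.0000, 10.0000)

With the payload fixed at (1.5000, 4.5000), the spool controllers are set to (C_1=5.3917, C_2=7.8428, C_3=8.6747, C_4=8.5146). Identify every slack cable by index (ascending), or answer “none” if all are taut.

cable 1: √((-1.5000)²+(-4.5000)²)=4.7434, C_1=5.3917: slack
cable 2: √((6.5000)²+(0.5000)²)=6.5192, C_2=7.8428: slack
cable 3: √((6.5000)²+(-4.5000)²)=7.9057, C_3=8.6747: slack
cable 4: √((6.5000)²+(5.5000)²)=8.5147, C_4=8.5146: taut

1, 2, 3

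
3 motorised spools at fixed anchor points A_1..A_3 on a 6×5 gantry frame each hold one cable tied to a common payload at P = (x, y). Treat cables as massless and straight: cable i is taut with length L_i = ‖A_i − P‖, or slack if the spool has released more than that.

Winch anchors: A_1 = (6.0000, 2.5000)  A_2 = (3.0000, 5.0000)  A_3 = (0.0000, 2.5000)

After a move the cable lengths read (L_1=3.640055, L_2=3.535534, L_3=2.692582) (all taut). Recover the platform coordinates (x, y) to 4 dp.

(2.5000, 1.5000)

circle eqns → linear via eq_j − eq_1; set k_j = A_j·A_j − L_j²
k_1 = 36.0000+6.2500−13.2500 = 29.0000
6.0000·x − 5.0000·y = k_1−k_2 = 7.5000
12.0000·x + 0.0000·y = k_1−k_3 = 30.0000
solve first two rows → x=2.5000, y=1.5000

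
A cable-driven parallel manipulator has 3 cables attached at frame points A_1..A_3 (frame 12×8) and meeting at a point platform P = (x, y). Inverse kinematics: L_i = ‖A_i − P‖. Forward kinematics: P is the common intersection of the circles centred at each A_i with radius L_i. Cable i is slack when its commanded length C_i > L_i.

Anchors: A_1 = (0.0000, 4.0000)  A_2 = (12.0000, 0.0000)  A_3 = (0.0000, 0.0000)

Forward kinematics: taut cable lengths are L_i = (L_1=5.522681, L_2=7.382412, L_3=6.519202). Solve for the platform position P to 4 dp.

expand ‖A_i−P‖²=L_i² and subtract eq 1 (c_i ≔ ‖A_i‖²−L_i²)
c_1 = 0.0000+16.0000−30.5000 = -14.5000
eq1−eq2 → [-24.0000  8.0000]·P = -104.0000
eq1−eq3 → [0.0000  8.0000]·P = 28.0000
2×2 solve → P = (5.5000, 3.5000)

(5.5000, 3.5000)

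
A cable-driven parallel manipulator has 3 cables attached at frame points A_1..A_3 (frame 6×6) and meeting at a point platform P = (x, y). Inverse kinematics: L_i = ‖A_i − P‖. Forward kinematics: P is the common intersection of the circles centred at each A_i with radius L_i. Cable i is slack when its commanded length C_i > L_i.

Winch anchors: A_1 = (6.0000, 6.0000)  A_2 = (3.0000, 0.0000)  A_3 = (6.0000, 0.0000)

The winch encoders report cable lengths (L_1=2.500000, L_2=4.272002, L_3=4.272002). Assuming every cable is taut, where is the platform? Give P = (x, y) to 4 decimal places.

expand ‖A_i−P‖²=L_i² and subtract eq 1 (q_i ≔ ‖A_i‖²−L_i²)
q_1 = 36.0000+36.0000−6.2500 = 65.7500
eq1−eq2 → [6.0000  12.0000]·P = 75.0000
eq1−eq3 → [0.0000  12.0000]·P = 48.0000
2×2 solve → P = (4.5000, 4.0000)

(4.5000, 4.0000)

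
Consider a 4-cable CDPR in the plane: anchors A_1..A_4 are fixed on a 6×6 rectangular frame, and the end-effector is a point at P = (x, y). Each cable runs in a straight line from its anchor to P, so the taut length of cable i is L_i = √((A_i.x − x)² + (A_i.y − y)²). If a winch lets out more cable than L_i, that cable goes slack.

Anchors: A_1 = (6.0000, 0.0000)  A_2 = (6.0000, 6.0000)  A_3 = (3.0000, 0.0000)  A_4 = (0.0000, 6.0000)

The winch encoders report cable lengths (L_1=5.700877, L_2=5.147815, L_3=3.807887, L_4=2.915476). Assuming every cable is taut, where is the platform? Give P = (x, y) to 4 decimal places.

each cable: (A_i−P)·(A_i−P) = L_i²; let c_i = ‖A_i‖²−L_i²
c_1 = 36.0000+0.0000−32.5000 = 3.5000
row 1: 0.0000x − 12.0000y = -42.0000  (c_2=45.5000)
row 2: 6.0000x + 0.0000y = 9.0000  (c_3=-5.5000)
row 3: 12.0000x − 12.0000y = -24.0000  (c_4=27.5000)
Cramer on rows 1–2 → x = 1.5000, y = 3.5000
check cable 4: ‖A_4−P‖² = 8.5000 ≈ L_4² = 8.5000 ✓

(1.5000, 3.5000)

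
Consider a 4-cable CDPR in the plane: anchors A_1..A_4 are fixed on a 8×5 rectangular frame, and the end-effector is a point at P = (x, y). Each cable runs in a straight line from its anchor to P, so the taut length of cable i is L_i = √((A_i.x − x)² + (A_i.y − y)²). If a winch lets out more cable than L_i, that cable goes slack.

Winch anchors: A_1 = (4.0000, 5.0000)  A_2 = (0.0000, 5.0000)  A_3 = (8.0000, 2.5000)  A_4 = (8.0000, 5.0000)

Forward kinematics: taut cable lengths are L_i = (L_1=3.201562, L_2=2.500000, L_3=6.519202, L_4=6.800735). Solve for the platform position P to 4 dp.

each cable: (A_i−P)·(A_i−P) = L_i²; let q_i = ‖A_i‖²−L_i²
q_1 = 16.0000+25.0000−10.2500 = 30.7500
row 1: 8.0000x + 0.0000y = 12.0000  (q_2=18.7500)
row 2: -8.0000x + 5.0000y = 3.0000  (q_3=27.7500)
row 3: -8.0000x + 0.0000y = -12.0000  (q_4=42.7500)
Cramer on rows 1–2 → x = 1.5000, y = 3.0000
check cable 4: ‖A_4−P‖² = 46.2500 ≈ L_4² = 46.2500 ✓

(1.5000, 3.0000)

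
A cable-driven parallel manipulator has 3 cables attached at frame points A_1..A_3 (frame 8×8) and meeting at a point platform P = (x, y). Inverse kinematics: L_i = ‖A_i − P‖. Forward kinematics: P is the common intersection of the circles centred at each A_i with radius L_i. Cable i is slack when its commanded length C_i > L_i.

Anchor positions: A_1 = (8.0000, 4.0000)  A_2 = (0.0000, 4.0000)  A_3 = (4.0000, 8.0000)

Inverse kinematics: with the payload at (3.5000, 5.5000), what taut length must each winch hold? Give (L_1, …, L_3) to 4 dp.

(4.7434, 3.8079, 2.5495)

L_1 = √((8.0000−3.5000)² + (4.0000−5.5000)²) = 4.7434
L_2 = √((0.0000−3.5000)² + (4.0000−5.5000)²) = 3.8079
L_3 = √((4.0000−3.5000)² + (8.0000−5.5000)²) = 2.5495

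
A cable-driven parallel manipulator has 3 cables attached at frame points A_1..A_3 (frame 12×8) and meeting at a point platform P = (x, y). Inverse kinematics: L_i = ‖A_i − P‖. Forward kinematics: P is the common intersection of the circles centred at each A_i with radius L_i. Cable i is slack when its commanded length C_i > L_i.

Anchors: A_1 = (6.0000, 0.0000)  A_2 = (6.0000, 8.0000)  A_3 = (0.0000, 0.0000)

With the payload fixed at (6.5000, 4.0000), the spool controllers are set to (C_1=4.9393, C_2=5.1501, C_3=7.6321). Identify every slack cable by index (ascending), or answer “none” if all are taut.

1, 2

cable 1: √((-0.5000)²+(-4.0000)²)=4.0311, C_1=4.9393: slack
cable 2: √((-0.5000)²+(4.0000)²)=4.0311, C_2=5.1501: slack
cable 3: √((-6.5000)²+(-4.0000)²)=7.6322, C_3=7.6321: taut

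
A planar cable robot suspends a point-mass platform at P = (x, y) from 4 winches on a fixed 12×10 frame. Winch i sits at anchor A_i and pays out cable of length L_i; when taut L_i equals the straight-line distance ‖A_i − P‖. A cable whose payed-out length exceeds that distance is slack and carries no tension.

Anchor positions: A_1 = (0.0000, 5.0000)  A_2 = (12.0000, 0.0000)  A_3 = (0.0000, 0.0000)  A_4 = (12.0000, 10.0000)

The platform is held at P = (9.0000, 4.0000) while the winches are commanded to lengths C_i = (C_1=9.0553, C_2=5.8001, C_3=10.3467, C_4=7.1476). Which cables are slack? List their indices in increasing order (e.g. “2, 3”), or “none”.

2, 3, 4

cable 1: L_1 = ‖A_1−P‖ = 9.0554;  C_1 = 9.0553 → taut
cable 2: L_2 = ‖A_2−P‖ = 5.0000;  C_2 = 5.8001 → slack
cable 3: L_3 = ‖A_3−P‖ = 9.8489;  C_3 = 10.3467 → slack
cable 4: L_4 = ‖A_4−P‖ = 6.7082;  C_4 = 7.1476 → slack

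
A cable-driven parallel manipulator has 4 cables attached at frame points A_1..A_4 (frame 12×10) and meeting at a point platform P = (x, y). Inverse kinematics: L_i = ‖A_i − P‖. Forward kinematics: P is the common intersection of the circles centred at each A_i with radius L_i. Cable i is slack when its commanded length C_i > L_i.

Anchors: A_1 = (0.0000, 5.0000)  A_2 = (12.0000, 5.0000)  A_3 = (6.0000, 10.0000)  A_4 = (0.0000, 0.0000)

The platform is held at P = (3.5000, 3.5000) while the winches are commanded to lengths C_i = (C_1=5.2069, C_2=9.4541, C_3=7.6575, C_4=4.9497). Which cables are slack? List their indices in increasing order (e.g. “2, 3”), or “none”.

1, 2, 3

cable 1: √((-3.5000)²+(1.5000)²)=3.8079, C_1=5.2069: slack
cable 2: √((8.5000)²+(1.5000)²)=8.6313, C_2=9.4541: slack
cable 3: √((2.5000)²+(6.5000)²)=6.9642, C_3=7.6575: slack
cable 4: √((-3.5000)²+(-3.5000)²)=4.9497, C_4=4.9497: taut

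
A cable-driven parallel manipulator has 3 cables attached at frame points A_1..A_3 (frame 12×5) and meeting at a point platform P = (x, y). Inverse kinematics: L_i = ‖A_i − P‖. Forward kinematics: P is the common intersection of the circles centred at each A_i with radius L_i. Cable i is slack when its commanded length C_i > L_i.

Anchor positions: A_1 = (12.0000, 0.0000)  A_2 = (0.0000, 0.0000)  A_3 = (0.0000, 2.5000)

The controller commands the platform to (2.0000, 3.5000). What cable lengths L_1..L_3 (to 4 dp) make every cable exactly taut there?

(10.5948, 4.0311, 2.2361)

cable 1: Δx=10.0000, Δy=-3.5000; L_1 = √(Δx²+Δy²) = 10.5948
cable 2: Δx=-2.0000, Δy=-3.5000; L_2 = √(Δx²+Δy²) = 4.0311
cable 3: Δx=-2.0000, Δy=-1.0000; L_3 = √(Δx²+Δy²) = 2.2361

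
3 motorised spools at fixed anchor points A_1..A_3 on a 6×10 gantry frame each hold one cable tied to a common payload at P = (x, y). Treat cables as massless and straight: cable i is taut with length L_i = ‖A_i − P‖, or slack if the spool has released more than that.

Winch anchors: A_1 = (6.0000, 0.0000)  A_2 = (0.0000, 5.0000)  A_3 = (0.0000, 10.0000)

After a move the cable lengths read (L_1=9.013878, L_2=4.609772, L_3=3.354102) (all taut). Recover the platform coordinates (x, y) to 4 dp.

(3.0000, 8.5000)

each cable: (A_i−P)·(A_i−P) = L_i²; let k_i = ‖A_i‖²−L_i²
k_1 = 36.0000+0.0000−81.2500 = -45.2500
row 1: 12.0000x − 10.0000y = -49.0000  (k_2=3.7500)
row 2: 12.0000x − 20.0000y = -134.0000  (k_3=88.7500)
Cramer on rows 1–2 → x = 3.0000, y = 8.5000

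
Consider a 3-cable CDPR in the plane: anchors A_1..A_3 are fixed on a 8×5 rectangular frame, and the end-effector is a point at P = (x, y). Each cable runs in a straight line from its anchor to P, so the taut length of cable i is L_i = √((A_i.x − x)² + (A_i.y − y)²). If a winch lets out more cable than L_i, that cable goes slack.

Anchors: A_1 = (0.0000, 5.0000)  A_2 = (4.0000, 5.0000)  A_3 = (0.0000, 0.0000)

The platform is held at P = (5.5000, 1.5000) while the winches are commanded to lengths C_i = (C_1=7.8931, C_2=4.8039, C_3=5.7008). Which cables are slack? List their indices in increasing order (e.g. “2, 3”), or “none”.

1, 2

i=1: geometric 6.5192 vs commanded 7.8931 ⇒ slack
i=2: geometric 3.8079 vs commanded 4.8039 ⇒ slack
i=3: geometric 5.7009 vs commanded 5.7008 ⇒ taut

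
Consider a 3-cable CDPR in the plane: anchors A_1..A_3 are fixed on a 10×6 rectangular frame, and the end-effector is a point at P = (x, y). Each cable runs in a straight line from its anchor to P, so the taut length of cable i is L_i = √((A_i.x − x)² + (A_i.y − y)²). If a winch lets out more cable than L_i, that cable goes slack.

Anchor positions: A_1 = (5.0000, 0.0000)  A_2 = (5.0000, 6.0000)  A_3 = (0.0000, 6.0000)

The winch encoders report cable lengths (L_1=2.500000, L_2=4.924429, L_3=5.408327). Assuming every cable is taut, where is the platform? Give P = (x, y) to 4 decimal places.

(3.0000, 1.5000)

circle eqns → linear via eq_j − eq_1; set k_j = A_j·A_j − L_j²
k_1 = 25.0000+0.0000−6.2500 = 18.7500
0.0000·x − 12.0000·y = k_1−k_2 = -18.0000
10.0000·x − 12.0000·y = k_1−k_3 = 12.0000
solve first two rows → x=3.0000, y=1.5000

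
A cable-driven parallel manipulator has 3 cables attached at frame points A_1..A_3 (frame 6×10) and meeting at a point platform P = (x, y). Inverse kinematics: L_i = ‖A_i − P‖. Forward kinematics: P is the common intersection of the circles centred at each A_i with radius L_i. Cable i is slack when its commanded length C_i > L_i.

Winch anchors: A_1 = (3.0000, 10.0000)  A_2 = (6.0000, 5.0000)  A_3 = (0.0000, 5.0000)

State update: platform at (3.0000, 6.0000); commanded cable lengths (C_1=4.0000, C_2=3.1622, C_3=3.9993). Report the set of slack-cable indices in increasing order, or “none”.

3

cable 1: L_1 = ‖A_1−P‖ = 4.0000;  C_1 = 4.0000 → taut
cable 2: L_2 = ‖A_2−P‖ = 3.1623;  C_2 = 3.1622 → taut
cable 3: L_3 = ‖A_3−P‖ = 3.1623;  C_3 = 3.9993 → slack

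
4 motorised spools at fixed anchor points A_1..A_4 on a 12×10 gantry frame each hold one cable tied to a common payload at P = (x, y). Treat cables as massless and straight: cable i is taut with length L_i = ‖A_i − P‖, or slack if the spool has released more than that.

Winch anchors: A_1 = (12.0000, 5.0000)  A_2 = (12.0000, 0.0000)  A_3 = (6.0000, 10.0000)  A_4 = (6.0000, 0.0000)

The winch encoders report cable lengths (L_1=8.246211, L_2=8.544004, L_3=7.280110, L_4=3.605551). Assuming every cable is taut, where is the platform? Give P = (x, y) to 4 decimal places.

each cable: (A_i−P)·(A_i−P) = L_i²; let c_i = ‖A_i‖²−L_i²
c_1 = 144.0000+25.0000−68.0000 = 101.0000
row 1: 0.0000x + 10.0000y = 30.0000  (c_2=71.0000)
row 2: 12.0000x − 10.0000y = 18.0000  (c_3=83.0000)
row 3: 12.0000x + 10.0000y = 78.0000  (c_4=23.0000)
Cramer on rows 1–2 → x = 4.0000, y = 3.0000
check cable 4: ‖A_4−P‖² = 13.0000 ≈ L_4² = 13.0000 ✓

(4.0000, 3.0000)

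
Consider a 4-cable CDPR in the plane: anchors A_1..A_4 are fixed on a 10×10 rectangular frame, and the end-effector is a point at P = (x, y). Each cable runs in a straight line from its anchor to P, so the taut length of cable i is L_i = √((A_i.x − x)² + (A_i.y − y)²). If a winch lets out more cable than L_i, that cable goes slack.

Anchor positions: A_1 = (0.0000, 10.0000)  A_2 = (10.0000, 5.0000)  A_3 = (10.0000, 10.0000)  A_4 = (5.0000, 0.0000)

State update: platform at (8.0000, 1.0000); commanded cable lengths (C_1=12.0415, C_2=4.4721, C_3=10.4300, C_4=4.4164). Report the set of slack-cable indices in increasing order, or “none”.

3, 4

cable 1: L_1 = ‖A_1−P‖ = 12.0416;  C_1 = 12.0415 → taut
cable 2: L_2 = ‖A_2−P‖ = 4.4721;  C_2 = 4.4721 → taut
cable 3: L_3 = ‖A_3−P‖ = 9.2195;  C_3 = 10.4300 → slack
cable 4: L_4 = ‖A_4−P‖ = 3.1623;  C_4 = 4.4164 → slack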